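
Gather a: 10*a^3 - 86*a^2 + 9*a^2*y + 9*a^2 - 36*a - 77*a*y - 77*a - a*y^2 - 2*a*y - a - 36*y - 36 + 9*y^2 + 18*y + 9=10*a^3 + a^2*(9*y - 77) + a*(-y^2 - 79*y - 114) + 9*y^2 - 18*y - 27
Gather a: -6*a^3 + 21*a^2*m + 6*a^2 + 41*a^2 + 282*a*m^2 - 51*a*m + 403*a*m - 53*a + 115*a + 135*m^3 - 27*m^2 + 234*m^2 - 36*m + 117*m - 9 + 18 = -6*a^3 + a^2*(21*m + 47) + a*(282*m^2 + 352*m + 62) + 135*m^3 + 207*m^2 + 81*m + 9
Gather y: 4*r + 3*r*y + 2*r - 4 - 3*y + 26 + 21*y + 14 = 6*r + y*(3*r + 18) + 36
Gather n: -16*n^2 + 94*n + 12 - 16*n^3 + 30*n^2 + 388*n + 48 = -16*n^3 + 14*n^2 + 482*n + 60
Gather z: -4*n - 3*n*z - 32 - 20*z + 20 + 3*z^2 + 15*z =-4*n + 3*z^2 + z*(-3*n - 5) - 12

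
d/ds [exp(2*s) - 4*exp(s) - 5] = 2*(exp(s) - 2)*exp(s)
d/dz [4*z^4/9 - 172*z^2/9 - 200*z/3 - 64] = 16*z^3/9 - 344*z/9 - 200/3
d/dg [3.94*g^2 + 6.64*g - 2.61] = 7.88*g + 6.64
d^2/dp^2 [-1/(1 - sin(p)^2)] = (4*cos(p)^2 - 6)/cos(p)^4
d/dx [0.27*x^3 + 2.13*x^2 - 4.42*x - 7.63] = 0.81*x^2 + 4.26*x - 4.42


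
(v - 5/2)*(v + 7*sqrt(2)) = v^2 - 5*v/2 + 7*sqrt(2)*v - 35*sqrt(2)/2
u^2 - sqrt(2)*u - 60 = (u - 6*sqrt(2))*(u + 5*sqrt(2))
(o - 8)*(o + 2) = o^2 - 6*o - 16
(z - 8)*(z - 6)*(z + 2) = z^3 - 12*z^2 + 20*z + 96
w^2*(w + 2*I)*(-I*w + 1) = -I*w^4 + 3*w^3 + 2*I*w^2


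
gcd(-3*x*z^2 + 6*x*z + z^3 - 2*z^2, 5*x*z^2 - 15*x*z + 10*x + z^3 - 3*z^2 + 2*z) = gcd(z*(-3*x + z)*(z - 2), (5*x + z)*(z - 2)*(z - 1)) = z - 2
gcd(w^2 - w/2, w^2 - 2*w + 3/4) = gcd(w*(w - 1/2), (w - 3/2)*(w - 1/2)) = w - 1/2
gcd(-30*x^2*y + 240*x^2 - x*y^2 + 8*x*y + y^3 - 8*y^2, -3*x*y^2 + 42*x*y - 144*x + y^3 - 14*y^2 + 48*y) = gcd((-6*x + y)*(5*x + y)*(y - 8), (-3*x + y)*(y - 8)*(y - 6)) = y - 8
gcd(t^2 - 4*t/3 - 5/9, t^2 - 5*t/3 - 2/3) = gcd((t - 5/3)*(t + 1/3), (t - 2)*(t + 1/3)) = t + 1/3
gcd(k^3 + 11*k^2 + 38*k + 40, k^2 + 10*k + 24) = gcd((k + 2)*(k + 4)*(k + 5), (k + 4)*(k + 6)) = k + 4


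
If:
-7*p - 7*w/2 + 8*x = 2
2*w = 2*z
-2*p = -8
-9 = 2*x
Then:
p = 4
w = -132/7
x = -9/2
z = -132/7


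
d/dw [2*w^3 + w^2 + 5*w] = 6*w^2 + 2*w + 5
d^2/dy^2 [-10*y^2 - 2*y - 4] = -20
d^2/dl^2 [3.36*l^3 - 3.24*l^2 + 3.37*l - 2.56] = 20.16*l - 6.48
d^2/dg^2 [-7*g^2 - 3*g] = -14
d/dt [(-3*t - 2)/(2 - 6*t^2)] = 3*(-3*t^2 - 4*t - 1)/(2*(9*t^4 - 6*t^2 + 1))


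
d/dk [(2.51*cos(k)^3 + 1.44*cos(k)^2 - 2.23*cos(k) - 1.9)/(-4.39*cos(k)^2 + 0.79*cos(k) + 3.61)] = (11.0189*cos(k)^4 - 3.9658*cos(k)^3 - 18.5312*cos(k)^2 + 6.2852*cos(k) + 6.5493)*sin(k)/(19.2721*cos(k)^4 - 6.9362*cos(k)^3 - 31.0717*cos(k)^2 + 5.7038*cos(k) + 13.0321)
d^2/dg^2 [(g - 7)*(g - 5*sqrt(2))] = 2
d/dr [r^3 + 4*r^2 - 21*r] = 3*r^2 + 8*r - 21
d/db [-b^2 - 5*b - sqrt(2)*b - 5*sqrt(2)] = -2*b - 5 - sqrt(2)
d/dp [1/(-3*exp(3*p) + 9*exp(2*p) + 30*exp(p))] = (exp(2*p) - 2*exp(p) - 10/3)*exp(-p)/(-exp(2*p) + 3*exp(p) + 10)^2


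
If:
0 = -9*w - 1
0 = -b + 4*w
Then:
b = -4/9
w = -1/9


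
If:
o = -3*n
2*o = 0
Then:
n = 0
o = 0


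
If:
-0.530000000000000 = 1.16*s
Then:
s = -0.46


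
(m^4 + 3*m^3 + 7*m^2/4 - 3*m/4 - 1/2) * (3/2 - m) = -m^5 - 3*m^4/2 + 11*m^3/4 + 27*m^2/8 - 5*m/8 - 3/4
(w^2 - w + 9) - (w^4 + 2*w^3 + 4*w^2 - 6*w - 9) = -w^4 - 2*w^3 - 3*w^2 + 5*w + 18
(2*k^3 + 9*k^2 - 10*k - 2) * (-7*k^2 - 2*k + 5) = -14*k^5 - 67*k^4 + 62*k^3 + 79*k^2 - 46*k - 10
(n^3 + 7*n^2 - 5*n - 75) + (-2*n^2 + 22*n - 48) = n^3 + 5*n^2 + 17*n - 123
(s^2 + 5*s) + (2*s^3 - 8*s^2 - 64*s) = 2*s^3 - 7*s^2 - 59*s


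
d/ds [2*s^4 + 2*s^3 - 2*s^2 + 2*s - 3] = 8*s^3 + 6*s^2 - 4*s + 2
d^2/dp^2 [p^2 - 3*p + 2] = 2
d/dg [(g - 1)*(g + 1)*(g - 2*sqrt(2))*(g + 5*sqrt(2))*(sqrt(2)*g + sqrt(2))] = 5*sqrt(2)*g^4 + 4*sqrt(2)*g^3 + 24*g^3 - 63*sqrt(2)*g^2 + 18*g^2 - 42*sqrt(2)*g - 12*g - 6 + 20*sqrt(2)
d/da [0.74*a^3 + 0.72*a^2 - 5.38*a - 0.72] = 2.22*a^2 + 1.44*a - 5.38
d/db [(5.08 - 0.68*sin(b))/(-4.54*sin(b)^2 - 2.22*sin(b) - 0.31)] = (-3.0872*sin(b)^2 + 46.1264*sin(b) + 11.4884)*cos(b)/(20.6116*sin(b)^4 + 20.1576*sin(b)^3 + 7.7432*sin(b)^2 + 1.3764*sin(b) + 0.0961)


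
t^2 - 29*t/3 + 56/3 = (t - 7)*(t - 8/3)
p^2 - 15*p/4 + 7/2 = (p - 2)*(p - 7/4)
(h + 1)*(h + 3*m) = h^2 + 3*h*m + h + 3*m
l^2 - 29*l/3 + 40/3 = (l - 8)*(l - 5/3)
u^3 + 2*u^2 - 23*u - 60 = (u - 5)*(u + 3)*(u + 4)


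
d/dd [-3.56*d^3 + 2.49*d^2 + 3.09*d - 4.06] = -10.68*d^2 + 4.98*d + 3.09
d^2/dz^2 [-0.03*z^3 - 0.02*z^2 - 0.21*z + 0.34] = -0.18*z - 0.04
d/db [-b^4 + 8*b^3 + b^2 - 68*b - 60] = -4*b^3 + 24*b^2 + 2*b - 68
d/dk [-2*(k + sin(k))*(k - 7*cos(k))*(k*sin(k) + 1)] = -2*(k + sin(k))*(k - 7*cos(k))*(k*cos(k) + sin(k)) - 2*(k + sin(k))*(k*sin(k) + 1)*(7*sin(k) + 1) - 2*(k - 7*cos(k))*(k*sin(k) + 1)*(cos(k) + 1)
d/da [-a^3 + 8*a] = 8 - 3*a^2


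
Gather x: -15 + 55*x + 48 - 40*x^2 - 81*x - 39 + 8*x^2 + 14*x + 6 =-32*x^2 - 12*x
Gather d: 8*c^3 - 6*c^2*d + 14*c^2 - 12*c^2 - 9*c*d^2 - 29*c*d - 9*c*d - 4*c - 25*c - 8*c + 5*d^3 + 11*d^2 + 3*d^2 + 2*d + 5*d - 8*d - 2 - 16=8*c^3 + 2*c^2 - 37*c + 5*d^3 + d^2*(14 - 9*c) + d*(-6*c^2 - 38*c - 1) - 18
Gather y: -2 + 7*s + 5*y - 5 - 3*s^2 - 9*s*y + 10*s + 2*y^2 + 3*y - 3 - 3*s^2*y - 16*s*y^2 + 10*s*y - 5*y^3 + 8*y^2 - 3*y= -3*s^2 + 17*s - 5*y^3 + y^2*(10 - 16*s) + y*(-3*s^2 + s + 5) - 10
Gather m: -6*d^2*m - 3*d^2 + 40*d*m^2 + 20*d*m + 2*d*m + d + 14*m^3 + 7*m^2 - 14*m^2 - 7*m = -3*d^2 + d + 14*m^3 + m^2*(40*d - 7) + m*(-6*d^2 + 22*d - 7)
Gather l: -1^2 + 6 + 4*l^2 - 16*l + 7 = 4*l^2 - 16*l + 12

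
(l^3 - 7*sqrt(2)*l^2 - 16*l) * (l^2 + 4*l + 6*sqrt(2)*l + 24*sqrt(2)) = l^5 - sqrt(2)*l^4 + 4*l^4 - 100*l^3 - 4*sqrt(2)*l^3 - 400*l^2 - 96*sqrt(2)*l^2 - 384*sqrt(2)*l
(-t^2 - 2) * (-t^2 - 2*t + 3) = t^4 + 2*t^3 - t^2 + 4*t - 6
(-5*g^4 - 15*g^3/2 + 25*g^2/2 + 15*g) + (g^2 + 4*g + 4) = -5*g^4 - 15*g^3/2 + 27*g^2/2 + 19*g + 4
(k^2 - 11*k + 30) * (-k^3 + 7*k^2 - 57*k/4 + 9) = -k^5 + 18*k^4 - 485*k^3/4 + 1503*k^2/4 - 1053*k/2 + 270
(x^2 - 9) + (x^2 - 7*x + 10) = 2*x^2 - 7*x + 1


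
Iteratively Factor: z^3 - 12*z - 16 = (z - 4)*(z^2 + 4*z + 4) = (z - 4)*(z + 2)*(z + 2)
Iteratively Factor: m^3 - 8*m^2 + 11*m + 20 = (m - 5)*(m^2 - 3*m - 4) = (m - 5)*(m - 4)*(m + 1)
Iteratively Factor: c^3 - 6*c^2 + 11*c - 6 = (c - 1)*(c^2 - 5*c + 6) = (c - 3)*(c - 1)*(c - 2)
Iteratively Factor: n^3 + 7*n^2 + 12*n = (n)*(n^2 + 7*n + 12) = n*(n + 3)*(n + 4)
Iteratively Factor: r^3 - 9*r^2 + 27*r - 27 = (r - 3)*(r^2 - 6*r + 9) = (r - 3)^2*(r - 3)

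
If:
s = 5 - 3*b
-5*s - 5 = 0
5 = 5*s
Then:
No Solution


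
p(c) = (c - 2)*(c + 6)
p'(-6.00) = -8.00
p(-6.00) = 0.00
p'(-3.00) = -2.00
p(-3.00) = -15.00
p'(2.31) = 8.62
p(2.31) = 2.58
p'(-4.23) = -4.46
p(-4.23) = -11.03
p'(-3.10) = -2.20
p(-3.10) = -14.79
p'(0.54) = 5.08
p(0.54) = -9.55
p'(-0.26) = 3.48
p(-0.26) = -12.97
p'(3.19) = 10.38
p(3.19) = 10.94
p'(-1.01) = 1.98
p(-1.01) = -15.02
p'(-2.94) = -1.88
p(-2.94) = -15.12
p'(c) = 2*c + 4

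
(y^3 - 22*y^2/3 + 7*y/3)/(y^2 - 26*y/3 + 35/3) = y*(3*y - 1)/(3*y - 5)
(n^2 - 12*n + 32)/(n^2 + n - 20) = (n - 8)/(n + 5)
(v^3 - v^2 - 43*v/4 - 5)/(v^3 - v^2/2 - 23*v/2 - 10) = (v + 1/2)/(v + 1)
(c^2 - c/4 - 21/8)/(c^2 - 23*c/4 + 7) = (c + 3/2)/(c - 4)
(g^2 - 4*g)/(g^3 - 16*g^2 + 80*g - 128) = g/(g^2 - 12*g + 32)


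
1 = 1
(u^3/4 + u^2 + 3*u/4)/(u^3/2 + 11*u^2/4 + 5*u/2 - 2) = u*(u^2 + 4*u + 3)/(2*u^3 + 11*u^2 + 10*u - 8)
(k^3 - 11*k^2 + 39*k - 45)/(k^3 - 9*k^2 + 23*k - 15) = (k - 3)/(k - 1)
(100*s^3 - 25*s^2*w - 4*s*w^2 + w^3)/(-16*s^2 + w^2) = (-25*s^2 + w^2)/(4*s + w)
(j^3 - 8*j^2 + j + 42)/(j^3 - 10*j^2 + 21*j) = (j + 2)/j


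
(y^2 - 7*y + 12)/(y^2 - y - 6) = (y - 4)/(y + 2)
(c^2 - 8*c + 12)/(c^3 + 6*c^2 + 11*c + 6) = (c^2 - 8*c + 12)/(c^3 + 6*c^2 + 11*c + 6)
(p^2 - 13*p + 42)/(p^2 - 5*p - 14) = (p - 6)/(p + 2)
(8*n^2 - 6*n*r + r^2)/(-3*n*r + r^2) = (-8*n^2 + 6*n*r - r^2)/(r*(3*n - r))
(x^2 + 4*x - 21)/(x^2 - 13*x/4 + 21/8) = 8*(x^2 + 4*x - 21)/(8*x^2 - 26*x + 21)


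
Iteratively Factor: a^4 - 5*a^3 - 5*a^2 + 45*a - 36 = (a - 3)*(a^3 - 2*a^2 - 11*a + 12) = (a - 3)*(a + 3)*(a^2 - 5*a + 4) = (a - 4)*(a - 3)*(a + 3)*(a - 1)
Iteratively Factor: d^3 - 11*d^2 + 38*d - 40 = (d - 4)*(d^2 - 7*d + 10) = (d - 4)*(d - 2)*(d - 5)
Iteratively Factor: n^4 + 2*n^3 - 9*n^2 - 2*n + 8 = (n + 1)*(n^3 + n^2 - 10*n + 8) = (n - 1)*(n + 1)*(n^2 + 2*n - 8) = (n - 2)*(n - 1)*(n + 1)*(n + 4)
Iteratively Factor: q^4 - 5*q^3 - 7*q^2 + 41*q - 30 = (q - 1)*(q^3 - 4*q^2 - 11*q + 30) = (q - 5)*(q - 1)*(q^2 + q - 6) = (q - 5)*(q - 2)*(q - 1)*(q + 3)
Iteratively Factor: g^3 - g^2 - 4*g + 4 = (g - 2)*(g^2 + g - 2) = (g - 2)*(g - 1)*(g + 2)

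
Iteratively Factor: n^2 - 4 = (n + 2)*(n - 2)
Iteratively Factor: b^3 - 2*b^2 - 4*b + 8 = (b - 2)*(b^2 - 4) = (b - 2)*(b + 2)*(b - 2)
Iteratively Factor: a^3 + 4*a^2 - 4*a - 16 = (a + 2)*(a^2 + 2*a - 8) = (a + 2)*(a + 4)*(a - 2)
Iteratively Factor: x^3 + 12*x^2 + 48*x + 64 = (x + 4)*(x^2 + 8*x + 16) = (x + 4)^2*(x + 4)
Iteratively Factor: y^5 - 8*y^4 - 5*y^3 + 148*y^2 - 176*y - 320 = (y - 4)*(y^4 - 4*y^3 - 21*y^2 + 64*y + 80) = (y - 4)*(y + 1)*(y^3 - 5*y^2 - 16*y + 80) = (y - 5)*(y - 4)*(y + 1)*(y^2 - 16) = (y - 5)*(y - 4)*(y + 1)*(y + 4)*(y - 4)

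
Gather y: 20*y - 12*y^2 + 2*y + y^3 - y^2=y^3 - 13*y^2 + 22*y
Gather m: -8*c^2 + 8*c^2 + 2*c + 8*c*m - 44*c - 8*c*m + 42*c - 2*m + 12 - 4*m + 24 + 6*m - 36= 0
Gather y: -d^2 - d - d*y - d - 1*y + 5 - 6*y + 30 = -d^2 - 2*d + y*(-d - 7) + 35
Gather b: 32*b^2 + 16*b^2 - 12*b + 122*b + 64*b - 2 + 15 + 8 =48*b^2 + 174*b + 21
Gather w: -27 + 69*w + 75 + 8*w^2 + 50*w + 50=8*w^2 + 119*w + 98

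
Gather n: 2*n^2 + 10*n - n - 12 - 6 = 2*n^2 + 9*n - 18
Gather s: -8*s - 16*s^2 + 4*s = -16*s^2 - 4*s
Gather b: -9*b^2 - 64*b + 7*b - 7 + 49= -9*b^2 - 57*b + 42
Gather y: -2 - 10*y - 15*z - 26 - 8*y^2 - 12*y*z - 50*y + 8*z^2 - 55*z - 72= -8*y^2 + y*(-12*z - 60) + 8*z^2 - 70*z - 100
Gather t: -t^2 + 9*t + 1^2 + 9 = -t^2 + 9*t + 10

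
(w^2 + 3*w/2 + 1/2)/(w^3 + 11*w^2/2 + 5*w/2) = (w + 1)/(w*(w + 5))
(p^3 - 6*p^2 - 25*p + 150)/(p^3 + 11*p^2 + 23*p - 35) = (p^2 - 11*p + 30)/(p^2 + 6*p - 7)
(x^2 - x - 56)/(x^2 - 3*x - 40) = (x + 7)/(x + 5)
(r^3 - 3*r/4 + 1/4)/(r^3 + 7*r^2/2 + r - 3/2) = (r - 1/2)/(r + 3)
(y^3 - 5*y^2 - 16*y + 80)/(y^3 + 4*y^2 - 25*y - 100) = (y - 4)/(y + 5)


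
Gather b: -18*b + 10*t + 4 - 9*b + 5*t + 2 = -27*b + 15*t + 6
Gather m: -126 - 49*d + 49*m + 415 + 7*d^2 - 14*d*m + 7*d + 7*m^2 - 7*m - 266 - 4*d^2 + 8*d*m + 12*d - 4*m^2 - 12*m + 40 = 3*d^2 - 30*d + 3*m^2 + m*(30 - 6*d) + 63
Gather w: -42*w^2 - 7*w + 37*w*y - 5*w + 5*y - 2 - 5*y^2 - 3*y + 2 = -42*w^2 + w*(37*y - 12) - 5*y^2 + 2*y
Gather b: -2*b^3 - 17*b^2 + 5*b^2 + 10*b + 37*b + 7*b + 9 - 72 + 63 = -2*b^3 - 12*b^2 + 54*b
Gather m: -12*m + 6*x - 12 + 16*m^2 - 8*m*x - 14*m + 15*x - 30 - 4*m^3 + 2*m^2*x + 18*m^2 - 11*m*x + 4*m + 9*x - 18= -4*m^3 + m^2*(2*x + 34) + m*(-19*x - 22) + 30*x - 60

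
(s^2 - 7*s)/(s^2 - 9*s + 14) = s/(s - 2)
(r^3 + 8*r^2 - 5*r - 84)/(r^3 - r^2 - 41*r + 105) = (r + 4)/(r - 5)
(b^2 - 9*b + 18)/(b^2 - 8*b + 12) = (b - 3)/(b - 2)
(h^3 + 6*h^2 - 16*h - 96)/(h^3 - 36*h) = (h^2 - 16)/(h*(h - 6))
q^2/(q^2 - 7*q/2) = 2*q/(2*q - 7)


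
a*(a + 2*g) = a^2 + 2*a*g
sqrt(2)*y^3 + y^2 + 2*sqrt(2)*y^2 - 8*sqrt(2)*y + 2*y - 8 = (y - 2)*(y + 4)*(sqrt(2)*y + 1)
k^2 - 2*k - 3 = (k - 3)*(k + 1)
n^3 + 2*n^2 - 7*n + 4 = (n - 1)^2*(n + 4)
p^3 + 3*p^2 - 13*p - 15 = (p - 3)*(p + 1)*(p + 5)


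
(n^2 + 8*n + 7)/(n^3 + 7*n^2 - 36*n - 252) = (n + 1)/(n^2 - 36)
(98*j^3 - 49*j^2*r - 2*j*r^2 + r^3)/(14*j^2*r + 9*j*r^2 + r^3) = (14*j^2 - 9*j*r + r^2)/(r*(2*j + r))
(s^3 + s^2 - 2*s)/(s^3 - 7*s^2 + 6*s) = (s + 2)/(s - 6)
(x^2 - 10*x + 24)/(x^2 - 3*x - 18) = (x - 4)/(x + 3)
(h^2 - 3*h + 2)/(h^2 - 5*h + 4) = (h - 2)/(h - 4)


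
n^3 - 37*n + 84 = (n - 4)*(n - 3)*(n + 7)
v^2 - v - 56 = (v - 8)*(v + 7)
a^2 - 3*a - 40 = (a - 8)*(a + 5)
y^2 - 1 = (y - 1)*(y + 1)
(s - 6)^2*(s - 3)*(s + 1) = s^4 - 14*s^3 + 57*s^2 - 36*s - 108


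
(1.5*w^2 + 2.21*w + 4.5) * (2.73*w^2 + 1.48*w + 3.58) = 4.095*w^4 + 8.2533*w^3 + 20.9258*w^2 + 14.5718*w + 16.11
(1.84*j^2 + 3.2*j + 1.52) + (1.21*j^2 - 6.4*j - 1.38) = 3.05*j^2 - 3.2*j + 0.14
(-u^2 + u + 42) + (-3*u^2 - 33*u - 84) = -4*u^2 - 32*u - 42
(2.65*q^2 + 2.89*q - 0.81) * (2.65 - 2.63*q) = -6.9695*q^3 - 0.5782*q^2 + 9.7888*q - 2.1465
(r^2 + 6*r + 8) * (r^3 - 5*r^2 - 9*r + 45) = r^5 + r^4 - 31*r^3 - 49*r^2 + 198*r + 360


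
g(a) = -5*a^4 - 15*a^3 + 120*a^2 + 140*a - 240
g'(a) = -20*a^3 - 45*a^2 + 240*a + 140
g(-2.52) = 207.66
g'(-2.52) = -430.51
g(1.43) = 140.82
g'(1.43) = 332.70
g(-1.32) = -196.39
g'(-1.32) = -209.21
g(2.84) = 456.61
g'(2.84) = 0.52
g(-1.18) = -223.16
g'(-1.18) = -173.00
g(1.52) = 170.68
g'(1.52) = 330.60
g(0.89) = -34.06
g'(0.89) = 303.86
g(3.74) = 199.14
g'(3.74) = -638.11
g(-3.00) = 420.00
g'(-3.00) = -445.00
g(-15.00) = -177840.00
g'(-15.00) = 53915.00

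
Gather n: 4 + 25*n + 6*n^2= 6*n^2 + 25*n + 4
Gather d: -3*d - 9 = -3*d - 9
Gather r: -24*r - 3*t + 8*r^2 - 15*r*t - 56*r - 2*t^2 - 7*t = 8*r^2 + r*(-15*t - 80) - 2*t^2 - 10*t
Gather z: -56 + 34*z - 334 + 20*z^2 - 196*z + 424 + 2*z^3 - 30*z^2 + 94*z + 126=2*z^3 - 10*z^2 - 68*z + 160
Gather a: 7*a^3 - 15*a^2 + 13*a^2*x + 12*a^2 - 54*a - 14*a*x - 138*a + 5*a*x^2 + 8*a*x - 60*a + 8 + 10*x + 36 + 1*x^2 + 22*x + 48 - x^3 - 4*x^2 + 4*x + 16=7*a^3 + a^2*(13*x - 3) + a*(5*x^2 - 6*x - 252) - x^3 - 3*x^2 + 36*x + 108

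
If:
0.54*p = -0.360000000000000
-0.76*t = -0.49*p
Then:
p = -0.67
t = -0.43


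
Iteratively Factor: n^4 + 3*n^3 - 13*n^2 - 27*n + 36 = (n - 3)*(n^3 + 6*n^2 + 5*n - 12) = (n - 3)*(n - 1)*(n^2 + 7*n + 12) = (n - 3)*(n - 1)*(n + 4)*(n + 3)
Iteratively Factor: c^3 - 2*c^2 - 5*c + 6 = (c - 3)*(c^2 + c - 2) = (c - 3)*(c + 2)*(c - 1)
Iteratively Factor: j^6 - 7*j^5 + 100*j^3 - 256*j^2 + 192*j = (j - 3)*(j^5 - 4*j^4 - 12*j^3 + 64*j^2 - 64*j) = (j - 3)*(j - 2)*(j^4 - 2*j^3 - 16*j^2 + 32*j) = j*(j - 3)*(j - 2)*(j^3 - 2*j^2 - 16*j + 32) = j*(j - 4)*(j - 3)*(j - 2)*(j^2 + 2*j - 8) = j*(j - 4)*(j - 3)*(j - 2)*(j + 4)*(j - 2)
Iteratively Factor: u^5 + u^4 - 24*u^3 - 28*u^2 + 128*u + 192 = (u + 4)*(u^4 - 3*u^3 - 12*u^2 + 20*u + 48) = (u - 3)*(u + 4)*(u^3 - 12*u - 16) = (u - 4)*(u - 3)*(u + 4)*(u^2 + 4*u + 4) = (u - 4)*(u - 3)*(u + 2)*(u + 4)*(u + 2)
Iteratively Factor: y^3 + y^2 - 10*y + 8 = (y - 2)*(y^2 + 3*y - 4) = (y - 2)*(y - 1)*(y + 4)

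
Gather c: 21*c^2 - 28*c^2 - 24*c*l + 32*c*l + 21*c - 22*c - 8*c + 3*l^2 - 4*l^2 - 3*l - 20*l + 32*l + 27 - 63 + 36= -7*c^2 + c*(8*l - 9) - l^2 + 9*l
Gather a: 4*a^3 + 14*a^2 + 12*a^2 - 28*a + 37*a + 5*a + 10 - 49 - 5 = 4*a^3 + 26*a^2 + 14*a - 44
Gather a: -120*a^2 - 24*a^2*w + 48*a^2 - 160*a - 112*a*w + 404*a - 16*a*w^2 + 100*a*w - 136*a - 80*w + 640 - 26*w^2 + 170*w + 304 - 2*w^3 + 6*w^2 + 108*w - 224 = a^2*(-24*w - 72) + a*(-16*w^2 - 12*w + 108) - 2*w^3 - 20*w^2 + 198*w + 720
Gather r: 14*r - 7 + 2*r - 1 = 16*r - 8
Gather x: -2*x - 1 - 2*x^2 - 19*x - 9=-2*x^2 - 21*x - 10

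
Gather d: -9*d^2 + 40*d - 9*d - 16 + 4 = -9*d^2 + 31*d - 12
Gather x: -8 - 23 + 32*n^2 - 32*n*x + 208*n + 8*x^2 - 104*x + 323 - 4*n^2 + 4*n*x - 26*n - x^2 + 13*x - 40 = 28*n^2 + 182*n + 7*x^2 + x*(-28*n - 91) + 252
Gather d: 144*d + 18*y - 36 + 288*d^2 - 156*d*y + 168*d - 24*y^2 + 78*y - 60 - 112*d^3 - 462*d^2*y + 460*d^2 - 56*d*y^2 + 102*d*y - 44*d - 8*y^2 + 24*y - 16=-112*d^3 + d^2*(748 - 462*y) + d*(-56*y^2 - 54*y + 268) - 32*y^2 + 120*y - 112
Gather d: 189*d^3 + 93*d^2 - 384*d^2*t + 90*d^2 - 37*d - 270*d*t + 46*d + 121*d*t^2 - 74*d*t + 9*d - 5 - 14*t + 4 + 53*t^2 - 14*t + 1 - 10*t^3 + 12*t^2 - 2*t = 189*d^3 + d^2*(183 - 384*t) + d*(121*t^2 - 344*t + 18) - 10*t^3 + 65*t^2 - 30*t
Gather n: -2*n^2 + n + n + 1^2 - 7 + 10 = -2*n^2 + 2*n + 4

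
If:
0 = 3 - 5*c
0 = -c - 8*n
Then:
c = 3/5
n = -3/40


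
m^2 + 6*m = m*(m + 6)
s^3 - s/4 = s*(s - 1/2)*(s + 1/2)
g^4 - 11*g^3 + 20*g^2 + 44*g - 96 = (g - 8)*(g - 3)*(g - 2)*(g + 2)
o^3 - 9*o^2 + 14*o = o*(o - 7)*(o - 2)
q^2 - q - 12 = (q - 4)*(q + 3)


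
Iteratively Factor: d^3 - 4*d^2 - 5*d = (d + 1)*(d^2 - 5*d) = d*(d + 1)*(d - 5)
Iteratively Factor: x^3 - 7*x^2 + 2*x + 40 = (x - 5)*(x^2 - 2*x - 8) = (x - 5)*(x + 2)*(x - 4)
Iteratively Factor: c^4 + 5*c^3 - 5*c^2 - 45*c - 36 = (c + 1)*(c^3 + 4*c^2 - 9*c - 36) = (c + 1)*(c + 3)*(c^2 + c - 12) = (c - 3)*(c + 1)*(c + 3)*(c + 4)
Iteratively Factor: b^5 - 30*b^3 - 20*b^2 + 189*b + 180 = (b - 3)*(b^4 + 3*b^3 - 21*b^2 - 83*b - 60) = (b - 3)*(b + 1)*(b^3 + 2*b^2 - 23*b - 60) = (b - 3)*(b + 1)*(b + 3)*(b^2 - b - 20) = (b - 3)*(b + 1)*(b + 3)*(b + 4)*(b - 5)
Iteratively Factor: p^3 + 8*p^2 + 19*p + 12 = (p + 3)*(p^2 + 5*p + 4) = (p + 1)*(p + 3)*(p + 4)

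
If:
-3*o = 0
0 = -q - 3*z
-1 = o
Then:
No Solution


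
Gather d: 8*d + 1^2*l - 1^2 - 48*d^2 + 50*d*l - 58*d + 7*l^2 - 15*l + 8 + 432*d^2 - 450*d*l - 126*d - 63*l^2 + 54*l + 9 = 384*d^2 + d*(-400*l - 176) - 56*l^2 + 40*l + 16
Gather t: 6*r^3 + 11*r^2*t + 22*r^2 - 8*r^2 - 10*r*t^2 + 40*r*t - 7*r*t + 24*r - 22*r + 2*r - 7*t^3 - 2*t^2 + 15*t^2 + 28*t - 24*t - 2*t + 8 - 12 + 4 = 6*r^3 + 14*r^2 + 4*r - 7*t^3 + t^2*(13 - 10*r) + t*(11*r^2 + 33*r + 2)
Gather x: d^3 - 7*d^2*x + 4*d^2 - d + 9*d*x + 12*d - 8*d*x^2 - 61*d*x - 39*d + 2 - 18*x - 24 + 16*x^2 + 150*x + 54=d^3 + 4*d^2 - 28*d + x^2*(16 - 8*d) + x*(-7*d^2 - 52*d + 132) + 32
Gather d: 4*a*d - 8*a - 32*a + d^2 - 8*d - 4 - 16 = -40*a + d^2 + d*(4*a - 8) - 20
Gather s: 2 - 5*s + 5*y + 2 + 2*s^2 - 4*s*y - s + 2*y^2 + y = 2*s^2 + s*(-4*y - 6) + 2*y^2 + 6*y + 4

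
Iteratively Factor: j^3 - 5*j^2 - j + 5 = (j - 1)*(j^2 - 4*j - 5) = (j - 5)*(j - 1)*(j + 1)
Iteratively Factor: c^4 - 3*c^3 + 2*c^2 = (c)*(c^3 - 3*c^2 + 2*c) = c^2*(c^2 - 3*c + 2) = c^2*(c - 1)*(c - 2)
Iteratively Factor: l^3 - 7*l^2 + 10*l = (l - 2)*(l^2 - 5*l) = (l - 5)*(l - 2)*(l)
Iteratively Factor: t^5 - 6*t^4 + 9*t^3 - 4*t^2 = (t - 1)*(t^4 - 5*t^3 + 4*t^2) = (t - 4)*(t - 1)*(t^3 - t^2) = t*(t - 4)*(t - 1)*(t^2 - t) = t*(t - 4)*(t - 1)^2*(t)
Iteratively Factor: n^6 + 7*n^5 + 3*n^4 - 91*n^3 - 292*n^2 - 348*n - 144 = (n + 1)*(n^5 + 6*n^4 - 3*n^3 - 88*n^2 - 204*n - 144) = (n + 1)*(n + 2)*(n^4 + 4*n^3 - 11*n^2 - 66*n - 72) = (n + 1)*(n + 2)^2*(n^3 + 2*n^2 - 15*n - 36) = (n + 1)*(n + 2)^2*(n + 3)*(n^2 - n - 12) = (n + 1)*(n + 2)^2*(n + 3)^2*(n - 4)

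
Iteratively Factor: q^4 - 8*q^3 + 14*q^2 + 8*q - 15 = (q - 5)*(q^3 - 3*q^2 - q + 3) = (q - 5)*(q + 1)*(q^2 - 4*q + 3) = (q - 5)*(q - 1)*(q + 1)*(q - 3)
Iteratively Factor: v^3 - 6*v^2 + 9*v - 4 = (v - 1)*(v^2 - 5*v + 4) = (v - 1)^2*(v - 4)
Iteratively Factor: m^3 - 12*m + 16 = (m + 4)*(m^2 - 4*m + 4) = (m - 2)*(m + 4)*(m - 2)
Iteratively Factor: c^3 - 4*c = (c - 2)*(c^2 + 2*c) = (c - 2)*(c + 2)*(c)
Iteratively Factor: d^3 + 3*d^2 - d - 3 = (d - 1)*(d^2 + 4*d + 3) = (d - 1)*(d + 1)*(d + 3)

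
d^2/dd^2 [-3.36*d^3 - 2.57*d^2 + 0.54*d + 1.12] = -20.16*d - 5.14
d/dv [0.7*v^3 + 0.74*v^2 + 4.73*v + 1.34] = 2.1*v^2 + 1.48*v + 4.73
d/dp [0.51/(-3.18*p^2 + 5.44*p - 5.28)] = (3.2436*p - 2.7744)/(3.18*p^2 - 5.44*p + 5.28)^2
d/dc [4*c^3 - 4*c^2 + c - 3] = 12*c^2 - 8*c + 1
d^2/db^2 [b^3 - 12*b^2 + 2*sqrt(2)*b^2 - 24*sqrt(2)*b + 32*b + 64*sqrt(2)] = 6*b - 24 + 4*sqrt(2)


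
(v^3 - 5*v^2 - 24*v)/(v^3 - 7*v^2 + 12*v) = (v^2 - 5*v - 24)/(v^2 - 7*v + 12)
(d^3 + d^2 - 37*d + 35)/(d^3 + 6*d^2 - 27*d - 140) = (d - 1)/(d + 4)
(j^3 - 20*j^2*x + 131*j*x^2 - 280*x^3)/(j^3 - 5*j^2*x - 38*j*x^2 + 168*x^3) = (-j^2 + 13*j*x - 40*x^2)/(-j^2 - 2*j*x + 24*x^2)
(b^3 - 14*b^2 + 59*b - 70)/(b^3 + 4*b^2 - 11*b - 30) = (b^3 - 14*b^2 + 59*b - 70)/(b^3 + 4*b^2 - 11*b - 30)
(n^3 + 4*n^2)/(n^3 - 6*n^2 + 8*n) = n*(n + 4)/(n^2 - 6*n + 8)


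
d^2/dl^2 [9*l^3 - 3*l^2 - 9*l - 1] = 54*l - 6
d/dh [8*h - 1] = 8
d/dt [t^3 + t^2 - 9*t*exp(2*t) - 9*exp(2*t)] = 3*t^2 - 18*t*exp(2*t) + 2*t - 27*exp(2*t)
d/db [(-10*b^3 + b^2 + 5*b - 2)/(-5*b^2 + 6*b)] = (50*b^4 - 120*b^3 + 31*b^2 - 20*b + 12)/(b^2*(25*b^2 - 60*b + 36))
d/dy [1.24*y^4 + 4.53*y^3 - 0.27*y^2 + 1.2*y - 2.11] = 4.96*y^3 + 13.59*y^2 - 0.54*y + 1.2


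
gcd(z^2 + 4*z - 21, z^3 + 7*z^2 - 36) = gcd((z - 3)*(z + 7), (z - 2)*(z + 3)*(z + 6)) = 1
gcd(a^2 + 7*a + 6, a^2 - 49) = 1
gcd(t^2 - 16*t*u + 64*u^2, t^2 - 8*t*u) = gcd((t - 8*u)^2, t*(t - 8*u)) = t - 8*u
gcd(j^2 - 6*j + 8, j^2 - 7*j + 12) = j - 4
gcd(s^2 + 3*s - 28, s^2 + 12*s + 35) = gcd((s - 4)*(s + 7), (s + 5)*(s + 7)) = s + 7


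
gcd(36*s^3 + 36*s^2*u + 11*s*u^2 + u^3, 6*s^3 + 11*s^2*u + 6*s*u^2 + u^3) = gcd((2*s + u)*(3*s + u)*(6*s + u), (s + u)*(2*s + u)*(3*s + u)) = 6*s^2 + 5*s*u + u^2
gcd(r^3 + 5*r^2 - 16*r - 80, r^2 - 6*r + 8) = r - 4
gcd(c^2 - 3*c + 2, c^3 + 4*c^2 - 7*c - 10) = c - 2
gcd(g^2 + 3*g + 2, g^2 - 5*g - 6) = g + 1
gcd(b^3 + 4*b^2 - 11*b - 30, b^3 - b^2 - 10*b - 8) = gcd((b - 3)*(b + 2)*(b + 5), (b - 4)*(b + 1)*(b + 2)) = b + 2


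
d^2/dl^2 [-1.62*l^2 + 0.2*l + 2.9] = -3.24000000000000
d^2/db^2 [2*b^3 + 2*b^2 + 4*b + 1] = 12*b + 4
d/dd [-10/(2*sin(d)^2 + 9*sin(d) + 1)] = 10*(4*sin(d) + 9)*cos(d)/(9*sin(d) - cos(2*d) + 2)^2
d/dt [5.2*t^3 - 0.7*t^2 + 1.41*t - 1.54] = 15.6*t^2 - 1.4*t + 1.41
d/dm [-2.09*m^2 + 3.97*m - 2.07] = 3.97 - 4.18*m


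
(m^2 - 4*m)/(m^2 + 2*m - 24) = m/(m + 6)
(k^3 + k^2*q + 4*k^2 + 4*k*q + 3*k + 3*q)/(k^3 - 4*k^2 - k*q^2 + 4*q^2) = (-k^2 - 4*k - 3)/(-k^2 + k*q + 4*k - 4*q)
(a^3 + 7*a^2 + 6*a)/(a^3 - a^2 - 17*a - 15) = a*(a + 6)/(a^2 - 2*a - 15)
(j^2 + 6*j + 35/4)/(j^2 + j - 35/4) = (2*j + 5)/(2*j - 5)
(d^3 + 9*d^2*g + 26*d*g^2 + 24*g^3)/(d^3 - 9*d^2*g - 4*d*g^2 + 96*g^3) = (d^2 + 6*d*g + 8*g^2)/(d^2 - 12*d*g + 32*g^2)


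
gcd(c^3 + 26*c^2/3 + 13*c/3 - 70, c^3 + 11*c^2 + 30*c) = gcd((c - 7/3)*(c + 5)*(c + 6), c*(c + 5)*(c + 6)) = c^2 + 11*c + 30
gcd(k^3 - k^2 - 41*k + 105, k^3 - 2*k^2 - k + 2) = 1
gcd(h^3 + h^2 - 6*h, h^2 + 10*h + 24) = 1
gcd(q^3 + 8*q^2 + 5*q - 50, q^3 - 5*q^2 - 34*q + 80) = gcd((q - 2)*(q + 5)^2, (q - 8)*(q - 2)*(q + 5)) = q^2 + 3*q - 10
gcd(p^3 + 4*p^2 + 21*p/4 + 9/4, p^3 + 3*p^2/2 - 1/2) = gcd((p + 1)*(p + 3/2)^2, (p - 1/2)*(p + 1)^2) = p + 1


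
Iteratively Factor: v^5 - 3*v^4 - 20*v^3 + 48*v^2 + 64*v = (v - 4)*(v^4 + v^3 - 16*v^2 - 16*v) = v*(v - 4)*(v^3 + v^2 - 16*v - 16) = v*(v - 4)*(v + 4)*(v^2 - 3*v - 4) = v*(v - 4)^2*(v + 4)*(v + 1)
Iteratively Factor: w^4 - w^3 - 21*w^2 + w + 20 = (w - 1)*(w^3 - 21*w - 20) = (w - 5)*(w - 1)*(w^2 + 5*w + 4) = (w - 5)*(w - 1)*(w + 4)*(w + 1)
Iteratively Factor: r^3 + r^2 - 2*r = (r - 1)*(r^2 + 2*r) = r*(r - 1)*(r + 2)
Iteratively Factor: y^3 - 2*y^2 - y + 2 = (y + 1)*(y^2 - 3*y + 2) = (y - 1)*(y + 1)*(y - 2)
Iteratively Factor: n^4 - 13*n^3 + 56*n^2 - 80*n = (n - 4)*(n^3 - 9*n^2 + 20*n) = (n - 4)^2*(n^2 - 5*n) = n*(n - 4)^2*(n - 5)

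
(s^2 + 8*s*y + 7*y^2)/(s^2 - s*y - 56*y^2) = (-s - y)/(-s + 8*y)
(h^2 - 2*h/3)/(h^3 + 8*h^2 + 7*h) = (h - 2/3)/(h^2 + 8*h + 7)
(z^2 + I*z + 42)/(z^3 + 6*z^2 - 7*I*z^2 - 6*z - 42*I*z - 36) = (z + 7*I)/(z^2 + z*(6 - I) - 6*I)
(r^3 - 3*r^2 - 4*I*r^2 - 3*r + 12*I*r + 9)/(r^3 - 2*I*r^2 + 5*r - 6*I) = (r - 3)/(r + 2*I)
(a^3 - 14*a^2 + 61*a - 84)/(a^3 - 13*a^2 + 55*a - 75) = (a^2 - 11*a + 28)/(a^2 - 10*a + 25)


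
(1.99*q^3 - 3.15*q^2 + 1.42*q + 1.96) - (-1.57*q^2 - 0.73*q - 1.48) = 1.99*q^3 - 1.58*q^2 + 2.15*q + 3.44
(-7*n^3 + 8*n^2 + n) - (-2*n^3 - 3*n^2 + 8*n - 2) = -5*n^3 + 11*n^2 - 7*n + 2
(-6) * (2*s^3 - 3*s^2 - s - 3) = -12*s^3 + 18*s^2 + 6*s + 18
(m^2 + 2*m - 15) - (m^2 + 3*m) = -m - 15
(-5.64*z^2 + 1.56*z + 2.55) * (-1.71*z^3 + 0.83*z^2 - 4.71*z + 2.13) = 9.6444*z^5 - 7.3488*z^4 + 23.4987*z^3 - 17.2443*z^2 - 8.6877*z + 5.4315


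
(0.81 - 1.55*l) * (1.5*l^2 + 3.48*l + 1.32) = -2.325*l^3 - 4.179*l^2 + 0.7728*l + 1.0692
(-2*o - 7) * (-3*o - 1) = 6*o^2 + 23*o + 7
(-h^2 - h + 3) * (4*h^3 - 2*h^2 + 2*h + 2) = -4*h^5 - 2*h^4 + 12*h^3 - 10*h^2 + 4*h + 6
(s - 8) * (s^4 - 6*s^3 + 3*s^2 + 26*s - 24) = s^5 - 14*s^4 + 51*s^3 + 2*s^2 - 232*s + 192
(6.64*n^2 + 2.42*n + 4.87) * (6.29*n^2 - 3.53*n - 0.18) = 41.7656*n^4 - 8.2174*n^3 + 20.8945*n^2 - 17.6267*n - 0.8766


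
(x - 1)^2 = x^2 - 2*x + 1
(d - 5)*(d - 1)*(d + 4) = d^3 - 2*d^2 - 19*d + 20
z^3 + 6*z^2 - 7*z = z*(z - 1)*(z + 7)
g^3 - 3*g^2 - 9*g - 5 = (g - 5)*(g + 1)^2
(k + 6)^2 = k^2 + 12*k + 36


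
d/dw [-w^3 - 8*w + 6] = -3*w^2 - 8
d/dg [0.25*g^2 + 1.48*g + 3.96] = 0.5*g + 1.48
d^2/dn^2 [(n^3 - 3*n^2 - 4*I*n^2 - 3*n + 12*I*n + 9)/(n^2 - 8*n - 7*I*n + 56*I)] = (n^3*(32 + 30*I) + n^2*(1062 - 1680*I) + n*(-15216 + 630*I) + 10686 + 14000*I)/(n^6 + n^5*(-24 - 21*I) + n^4*(45 + 504*I) + n^3*(3016 - 3689*I) + n^2*(-28224 + 2520*I) + n*(75264 + 65856*I) - 175616*I)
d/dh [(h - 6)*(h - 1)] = 2*h - 7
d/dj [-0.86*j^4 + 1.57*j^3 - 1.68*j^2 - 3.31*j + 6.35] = -3.44*j^3 + 4.71*j^2 - 3.36*j - 3.31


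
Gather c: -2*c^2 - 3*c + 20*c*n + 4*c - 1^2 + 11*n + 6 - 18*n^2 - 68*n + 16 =-2*c^2 + c*(20*n + 1) - 18*n^2 - 57*n + 21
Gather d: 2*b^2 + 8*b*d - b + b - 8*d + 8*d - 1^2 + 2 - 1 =2*b^2 + 8*b*d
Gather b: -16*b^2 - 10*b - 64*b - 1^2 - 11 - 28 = -16*b^2 - 74*b - 40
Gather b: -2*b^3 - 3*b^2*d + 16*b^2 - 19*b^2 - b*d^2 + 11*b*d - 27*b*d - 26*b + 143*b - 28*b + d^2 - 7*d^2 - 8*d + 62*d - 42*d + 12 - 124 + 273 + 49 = -2*b^3 + b^2*(-3*d - 3) + b*(-d^2 - 16*d + 89) - 6*d^2 + 12*d + 210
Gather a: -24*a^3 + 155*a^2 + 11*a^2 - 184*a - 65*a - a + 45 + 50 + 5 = -24*a^3 + 166*a^2 - 250*a + 100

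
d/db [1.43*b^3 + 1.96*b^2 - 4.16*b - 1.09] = 4.29*b^2 + 3.92*b - 4.16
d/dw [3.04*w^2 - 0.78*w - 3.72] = 6.08*w - 0.78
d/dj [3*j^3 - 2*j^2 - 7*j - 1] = 9*j^2 - 4*j - 7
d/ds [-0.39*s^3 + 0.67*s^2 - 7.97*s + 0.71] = -1.17*s^2 + 1.34*s - 7.97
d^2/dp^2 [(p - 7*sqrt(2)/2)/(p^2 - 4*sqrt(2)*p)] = (2*p^3 - 21*sqrt(2)*p^2 + 168*p - 224*sqrt(2))/(p^3*(p^3 - 12*sqrt(2)*p^2 + 96*p - 128*sqrt(2)))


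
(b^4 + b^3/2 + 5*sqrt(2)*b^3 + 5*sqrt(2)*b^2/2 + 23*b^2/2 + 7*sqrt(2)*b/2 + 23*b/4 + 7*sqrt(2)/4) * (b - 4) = b^5 - 7*b^4/2 + 5*sqrt(2)*b^4 - 35*sqrt(2)*b^3/2 + 19*b^3/2 - 161*b^2/4 - 13*sqrt(2)*b^2/2 - 23*b - 49*sqrt(2)*b/4 - 7*sqrt(2)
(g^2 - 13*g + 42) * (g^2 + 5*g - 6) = g^4 - 8*g^3 - 29*g^2 + 288*g - 252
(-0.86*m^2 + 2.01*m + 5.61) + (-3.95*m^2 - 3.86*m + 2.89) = -4.81*m^2 - 1.85*m + 8.5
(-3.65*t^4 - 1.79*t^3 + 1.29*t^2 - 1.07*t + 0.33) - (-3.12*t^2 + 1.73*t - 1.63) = -3.65*t^4 - 1.79*t^3 + 4.41*t^2 - 2.8*t + 1.96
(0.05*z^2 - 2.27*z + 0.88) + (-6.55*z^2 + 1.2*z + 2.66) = -6.5*z^2 - 1.07*z + 3.54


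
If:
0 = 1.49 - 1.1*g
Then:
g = 1.35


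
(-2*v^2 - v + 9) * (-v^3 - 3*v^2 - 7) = 2*v^5 + 7*v^4 - 6*v^3 - 13*v^2 + 7*v - 63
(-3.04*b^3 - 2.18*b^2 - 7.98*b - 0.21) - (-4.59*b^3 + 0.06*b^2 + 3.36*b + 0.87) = 1.55*b^3 - 2.24*b^2 - 11.34*b - 1.08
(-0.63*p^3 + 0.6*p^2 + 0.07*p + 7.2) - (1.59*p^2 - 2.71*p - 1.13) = -0.63*p^3 - 0.99*p^2 + 2.78*p + 8.33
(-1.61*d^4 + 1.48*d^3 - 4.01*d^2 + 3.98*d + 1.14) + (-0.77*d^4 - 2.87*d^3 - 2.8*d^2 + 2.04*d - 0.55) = -2.38*d^4 - 1.39*d^3 - 6.81*d^2 + 6.02*d + 0.59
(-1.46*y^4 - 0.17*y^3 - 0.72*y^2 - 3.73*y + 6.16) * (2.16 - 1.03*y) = 1.5038*y^5 - 2.9785*y^4 + 0.3744*y^3 + 2.2867*y^2 - 14.4016*y + 13.3056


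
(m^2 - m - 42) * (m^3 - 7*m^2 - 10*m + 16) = m^5 - 8*m^4 - 45*m^3 + 320*m^2 + 404*m - 672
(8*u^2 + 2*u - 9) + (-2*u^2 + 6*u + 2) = 6*u^2 + 8*u - 7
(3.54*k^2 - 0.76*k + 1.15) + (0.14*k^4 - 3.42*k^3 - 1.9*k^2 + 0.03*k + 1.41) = 0.14*k^4 - 3.42*k^3 + 1.64*k^2 - 0.73*k + 2.56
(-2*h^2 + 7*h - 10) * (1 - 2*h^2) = 4*h^4 - 14*h^3 + 18*h^2 + 7*h - 10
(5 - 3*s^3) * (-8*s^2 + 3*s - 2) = 24*s^5 - 9*s^4 + 6*s^3 - 40*s^2 + 15*s - 10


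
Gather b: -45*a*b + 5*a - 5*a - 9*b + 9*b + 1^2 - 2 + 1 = -45*a*b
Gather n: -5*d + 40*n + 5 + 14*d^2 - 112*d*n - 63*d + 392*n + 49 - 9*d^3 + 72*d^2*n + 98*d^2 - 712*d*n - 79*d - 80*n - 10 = -9*d^3 + 112*d^2 - 147*d + n*(72*d^2 - 824*d + 352) + 44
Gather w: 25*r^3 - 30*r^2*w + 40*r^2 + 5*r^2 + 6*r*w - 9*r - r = 25*r^3 + 45*r^2 - 10*r + w*(-30*r^2 + 6*r)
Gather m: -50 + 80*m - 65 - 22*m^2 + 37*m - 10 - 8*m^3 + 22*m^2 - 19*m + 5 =-8*m^3 + 98*m - 120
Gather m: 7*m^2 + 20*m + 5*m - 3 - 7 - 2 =7*m^2 + 25*m - 12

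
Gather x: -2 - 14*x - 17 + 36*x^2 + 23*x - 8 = 36*x^2 + 9*x - 27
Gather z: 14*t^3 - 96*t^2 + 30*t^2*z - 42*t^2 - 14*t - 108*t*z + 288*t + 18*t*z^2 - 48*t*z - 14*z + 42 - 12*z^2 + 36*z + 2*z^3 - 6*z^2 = 14*t^3 - 138*t^2 + 274*t + 2*z^3 + z^2*(18*t - 18) + z*(30*t^2 - 156*t + 22) + 42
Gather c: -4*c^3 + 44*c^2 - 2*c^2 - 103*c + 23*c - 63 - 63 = -4*c^3 + 42*c^2 - 80*c - 126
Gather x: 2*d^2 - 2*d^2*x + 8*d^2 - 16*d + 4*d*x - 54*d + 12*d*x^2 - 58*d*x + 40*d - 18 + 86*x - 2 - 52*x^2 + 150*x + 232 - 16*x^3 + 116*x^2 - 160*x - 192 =10*d^2 - 30*d - 16*x^3 + x^2*(12*d + 64) + x*(-2*d^2 - 54*d + 76) + 20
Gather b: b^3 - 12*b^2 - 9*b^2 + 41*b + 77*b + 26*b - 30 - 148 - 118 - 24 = b^3 - 21*b^2 + 144*b - 320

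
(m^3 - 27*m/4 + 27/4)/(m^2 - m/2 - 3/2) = (2*m^2 + 3*m - 9)/(2*(m + 1))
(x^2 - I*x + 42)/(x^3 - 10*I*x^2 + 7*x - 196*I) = (x + 6*I)/(x^2 - 3*I*x + 28)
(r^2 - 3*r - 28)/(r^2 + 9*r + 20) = (r - 7)/(r + 5)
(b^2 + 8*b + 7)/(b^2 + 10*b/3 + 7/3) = 3*(b + 7)/(3*b + 7)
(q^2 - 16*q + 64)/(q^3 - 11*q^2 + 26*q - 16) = (q - 8)/(q^2 - 3*q + 2)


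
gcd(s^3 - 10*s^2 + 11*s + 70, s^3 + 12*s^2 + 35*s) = 1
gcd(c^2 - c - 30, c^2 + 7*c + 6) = 1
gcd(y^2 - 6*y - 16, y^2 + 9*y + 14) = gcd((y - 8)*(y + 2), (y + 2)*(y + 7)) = y + 2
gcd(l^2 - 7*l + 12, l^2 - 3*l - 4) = l - 4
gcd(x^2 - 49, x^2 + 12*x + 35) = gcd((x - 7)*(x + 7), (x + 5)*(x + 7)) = x + 7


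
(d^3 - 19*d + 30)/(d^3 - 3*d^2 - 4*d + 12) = (d + 5)/(d + 2)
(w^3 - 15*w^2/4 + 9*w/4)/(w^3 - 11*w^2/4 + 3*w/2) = (w - 3)/(w - 2)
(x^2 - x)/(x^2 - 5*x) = (x - 1)/(x - 5)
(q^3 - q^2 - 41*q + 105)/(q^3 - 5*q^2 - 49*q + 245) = (q - 3)/(q - 7)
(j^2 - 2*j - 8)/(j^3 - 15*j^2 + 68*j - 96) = (j + 2)/(j^2 - 11*j + 24)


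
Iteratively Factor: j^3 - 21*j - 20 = (j + 4)*(j^2 - 4*j - 5) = (j + 1)*(j + 4)*(j - 5)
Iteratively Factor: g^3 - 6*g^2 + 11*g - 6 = (g - 1)*(g^2 - 5*g + 6) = (g - 2)*(g - 1)*(g - 3)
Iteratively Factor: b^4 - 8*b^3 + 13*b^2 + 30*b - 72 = (b - 3)*(b^3 - 5*b^2 - 2*b + 24) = (b - 4)*(b - 3)*(b^2 - b - 6) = (b - 4)*(b - 3)^2*(b + 2)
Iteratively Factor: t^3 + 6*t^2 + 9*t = (t)*(t^2 + 6*t + 9) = t*(t + 3)*(t + 3)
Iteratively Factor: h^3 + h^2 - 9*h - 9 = (h + 1)*(h^2 - 9) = (h - 3)*(h + 1)*(h + 3)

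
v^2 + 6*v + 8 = (v + 2)*(v + 4)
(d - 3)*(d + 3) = d^2 - 9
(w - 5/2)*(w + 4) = w^2 + 3*w/2 - 10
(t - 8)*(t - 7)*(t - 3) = t^3 - 18*t^2 + 101*t - 168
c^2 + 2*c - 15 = (c - 3)*(c + 5)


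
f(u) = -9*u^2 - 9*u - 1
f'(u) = -18*u - 9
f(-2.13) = -22.66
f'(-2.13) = 29.34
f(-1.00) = -1.00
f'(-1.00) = 9.00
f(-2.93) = -51.89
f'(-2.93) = 43.74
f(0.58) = -9.25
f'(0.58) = -19.44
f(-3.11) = -60.06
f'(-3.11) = 46.98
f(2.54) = -81.92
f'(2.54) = -54.72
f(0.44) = -6.70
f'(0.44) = -16.92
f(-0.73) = 0.77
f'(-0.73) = 4.14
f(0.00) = -1.00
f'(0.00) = -9.00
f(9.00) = -811.00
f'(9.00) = -171.00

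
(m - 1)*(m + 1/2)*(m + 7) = m^3 + 13*m^2/2 - 4*m - 7/2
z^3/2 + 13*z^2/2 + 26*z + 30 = (z/2 + 1)*(z + 5)*(z + 6)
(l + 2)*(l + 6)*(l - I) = l^3 + 8*l^2 - I*l^2 + 12*l - 8*I*l - 12*I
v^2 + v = v*(v + 1)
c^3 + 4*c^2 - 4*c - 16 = (c - 2)*(c + 2)*(c + 4)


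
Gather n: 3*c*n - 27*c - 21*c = 3*c*n - 48*c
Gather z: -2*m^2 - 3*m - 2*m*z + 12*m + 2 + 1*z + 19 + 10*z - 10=-2*m^2 + 9*m + z*(11 - 2*m) + 11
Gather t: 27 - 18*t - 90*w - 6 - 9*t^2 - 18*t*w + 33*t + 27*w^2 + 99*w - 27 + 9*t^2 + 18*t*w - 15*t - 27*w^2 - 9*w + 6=0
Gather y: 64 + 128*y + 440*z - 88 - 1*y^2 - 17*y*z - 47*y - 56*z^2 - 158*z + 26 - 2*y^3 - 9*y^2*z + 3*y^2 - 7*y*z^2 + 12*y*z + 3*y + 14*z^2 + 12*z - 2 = -2*y^3 + y^2*(2 - 9*z) + y*(-7*z^2 - 5*z + 84) - 42*z^2 + 294*z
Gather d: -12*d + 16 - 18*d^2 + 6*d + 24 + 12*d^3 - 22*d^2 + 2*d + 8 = 12*d^3 - 40*d^2 - 4*d + 48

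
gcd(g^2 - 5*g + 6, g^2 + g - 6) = g - 2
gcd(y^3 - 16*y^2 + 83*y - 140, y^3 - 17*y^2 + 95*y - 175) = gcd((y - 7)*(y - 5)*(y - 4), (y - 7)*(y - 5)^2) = y^2 - 12*y + 35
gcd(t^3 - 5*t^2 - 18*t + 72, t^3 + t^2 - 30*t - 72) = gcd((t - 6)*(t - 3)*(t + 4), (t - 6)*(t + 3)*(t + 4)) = t^2 - 2*t - 24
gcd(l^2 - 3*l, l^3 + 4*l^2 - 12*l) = l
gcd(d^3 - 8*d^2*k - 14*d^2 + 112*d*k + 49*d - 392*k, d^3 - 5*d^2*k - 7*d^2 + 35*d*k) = d - 7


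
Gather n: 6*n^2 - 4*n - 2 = 6*n^2 - 4*n - 2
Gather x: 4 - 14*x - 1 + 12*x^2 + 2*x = 12*x^2 - 12*x + 3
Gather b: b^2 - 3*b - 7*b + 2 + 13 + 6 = b^2 - 10*b + 21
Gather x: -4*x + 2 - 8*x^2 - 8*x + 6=-8*x^2 - 12*x + 8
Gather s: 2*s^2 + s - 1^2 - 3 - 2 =2*s^2 + s - 6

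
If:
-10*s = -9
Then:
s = 9/10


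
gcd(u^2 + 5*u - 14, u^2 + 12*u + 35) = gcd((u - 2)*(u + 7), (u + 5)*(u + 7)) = u + 7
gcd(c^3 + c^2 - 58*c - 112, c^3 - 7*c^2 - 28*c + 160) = c - 8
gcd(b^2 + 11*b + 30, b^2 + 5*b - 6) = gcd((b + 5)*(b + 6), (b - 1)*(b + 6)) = b + 6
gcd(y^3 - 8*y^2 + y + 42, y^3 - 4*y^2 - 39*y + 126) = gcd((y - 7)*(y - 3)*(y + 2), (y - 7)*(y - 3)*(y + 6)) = y^2 - 10*y + 21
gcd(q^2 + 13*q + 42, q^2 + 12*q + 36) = q + 6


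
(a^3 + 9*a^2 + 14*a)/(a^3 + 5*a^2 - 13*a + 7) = a*(a + 2)/(a^2 - 2*a + 1)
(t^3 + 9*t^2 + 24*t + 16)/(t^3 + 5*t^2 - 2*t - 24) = (t^2 + 5*t + 4)/(t^2 + t - 6)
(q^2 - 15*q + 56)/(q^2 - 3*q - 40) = (q - 7)/(q + 5)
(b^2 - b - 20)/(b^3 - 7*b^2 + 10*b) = (b + 4)/(b*(b - 2))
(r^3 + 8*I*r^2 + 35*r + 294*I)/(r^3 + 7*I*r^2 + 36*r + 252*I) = (r + 7*I)/(r + 6*I)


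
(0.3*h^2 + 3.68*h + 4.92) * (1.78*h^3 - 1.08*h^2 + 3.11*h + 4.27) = 0.534*h^5 + 6.2264*h^4 + 5.7162*h^3 + 7.4122*h^2 + 31.0148*h + 21.0084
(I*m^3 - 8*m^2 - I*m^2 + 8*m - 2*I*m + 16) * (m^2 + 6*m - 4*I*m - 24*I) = I*m^5 - 4*m^4 + 5*I*m^4 - 20*m^3 + 24*I*m^3 + 32*m^2 + 148*I*m^2 + 48*m - 256*I*m - 384*I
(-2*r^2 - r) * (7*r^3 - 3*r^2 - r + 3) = -14*r^5 - r^4 + 5*r^3 - 5*r^2 - 3*r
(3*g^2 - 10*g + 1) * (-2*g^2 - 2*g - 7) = -6*g^4 + 14*g^3 - 3*g^2 + 68*g - 7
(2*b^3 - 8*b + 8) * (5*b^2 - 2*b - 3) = 10*b^5 - 4*b^4 - 46*b^3 + 56*b^2 + 8*b - 24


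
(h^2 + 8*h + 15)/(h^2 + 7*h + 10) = (h + 3)/(h + 2)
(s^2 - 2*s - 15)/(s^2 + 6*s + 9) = (s - 5)/(s + 3)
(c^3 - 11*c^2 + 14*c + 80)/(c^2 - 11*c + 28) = (c^3 - 11*c^2 + 14*c + 80)/(c^2 - 11*c + 28)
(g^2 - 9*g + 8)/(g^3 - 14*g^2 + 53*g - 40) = 1/(g - 5)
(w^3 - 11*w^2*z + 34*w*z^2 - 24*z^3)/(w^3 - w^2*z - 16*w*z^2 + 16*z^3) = (w - 6*z)/(w + 4*z)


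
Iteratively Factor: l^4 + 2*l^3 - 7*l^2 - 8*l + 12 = (l + 2)*(l^3 - 7*l + 6) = (l - 2)*(l + 2)*(l^2 + 2*l - 3) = (l - 2)*(l + 2)*(l + 3)*(l - 1)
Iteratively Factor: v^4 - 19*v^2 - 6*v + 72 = (v + 3)*(v^3 - 3*v^2 - 10*v + 24) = (v - 2)*(v + 3)*(v^2 - v - 12) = (v - 2)*(v + 3)^2*(v - 4)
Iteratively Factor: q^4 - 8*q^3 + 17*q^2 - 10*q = (q - 5)*(q^3 - 3*q^2 + 2*q) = q*(q - 5)*(q^2 - 3*q + 2) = q*(q - 5)*(q - 2)*(q - 1)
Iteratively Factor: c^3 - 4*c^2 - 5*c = (c - 5)*(c^2 + c) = (c - 5)*(c + 1)*(c)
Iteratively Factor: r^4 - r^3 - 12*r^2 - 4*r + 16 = (r + 2)*(r^3 - 3*r^2 - 6*r + 8) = (r - 4)*(r + 2)*(r^2 + r - 2) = (r - 4)*(r - 1)*(r + 2)*(r + 2)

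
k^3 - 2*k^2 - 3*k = k*(k - 3)*(k + 1)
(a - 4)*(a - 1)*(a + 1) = a^3 - 4*a^2 - a + 4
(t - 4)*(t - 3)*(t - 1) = t^3 - 8*t^2 + 19*t - 12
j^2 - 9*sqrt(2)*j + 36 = (j - 6*sqrt(2))*(j - 3*sqrt(2))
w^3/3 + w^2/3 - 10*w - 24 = (w/3 + 1)*(w - 6)*(w + 4)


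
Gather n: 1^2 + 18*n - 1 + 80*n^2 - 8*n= 80*n^2 + 10*n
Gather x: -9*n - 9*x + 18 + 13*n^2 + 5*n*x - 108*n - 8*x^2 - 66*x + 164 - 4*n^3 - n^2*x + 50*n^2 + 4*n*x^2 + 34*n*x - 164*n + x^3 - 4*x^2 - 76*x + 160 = -4*n^3 + 63*n^2 - 281*n + x^3 + x^2*(4*n - 12) + x*(-n^2 + 39*n - 151) + 342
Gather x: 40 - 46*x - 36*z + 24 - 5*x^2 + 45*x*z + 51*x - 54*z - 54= -5*x^2 + x*(45*z + 5) - 90*z + 10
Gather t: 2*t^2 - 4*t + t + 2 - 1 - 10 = 2*t^2 - 3*t - 9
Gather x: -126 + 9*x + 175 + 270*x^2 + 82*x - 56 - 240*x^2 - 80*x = 30*x^2 + 11*x - 7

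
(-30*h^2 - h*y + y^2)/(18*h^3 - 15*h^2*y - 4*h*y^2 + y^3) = (5*h + y)/(-3*h^2 + 2*h*y + y^2)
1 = 1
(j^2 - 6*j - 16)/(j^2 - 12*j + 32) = (j + 2)/(j - 4)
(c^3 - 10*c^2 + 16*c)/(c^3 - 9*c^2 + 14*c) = (c - 8)/(c - 7)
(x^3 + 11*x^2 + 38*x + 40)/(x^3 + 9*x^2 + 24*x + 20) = (x + 4)/(x + 2)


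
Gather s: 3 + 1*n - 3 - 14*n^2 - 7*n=-14*n^2 - 6*n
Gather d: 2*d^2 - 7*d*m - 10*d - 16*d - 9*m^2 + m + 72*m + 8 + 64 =2*d^2 + d*(-7*m - 26) - 9*m^2 + 73*m + 72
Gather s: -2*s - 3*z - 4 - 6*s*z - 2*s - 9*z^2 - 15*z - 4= s*(-6*z - 4) - 9*z^2 - 18*z - 8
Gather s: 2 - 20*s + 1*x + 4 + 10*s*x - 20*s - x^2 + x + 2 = s*(10*x - 40) - x^2 + 2*x + 8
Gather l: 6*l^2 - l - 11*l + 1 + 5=6*l^2 - 12*l + 6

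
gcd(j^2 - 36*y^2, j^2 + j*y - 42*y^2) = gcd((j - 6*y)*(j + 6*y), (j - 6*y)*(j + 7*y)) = -j + 6*y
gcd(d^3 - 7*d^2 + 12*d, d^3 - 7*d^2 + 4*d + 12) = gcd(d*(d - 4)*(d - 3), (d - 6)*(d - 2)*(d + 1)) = 1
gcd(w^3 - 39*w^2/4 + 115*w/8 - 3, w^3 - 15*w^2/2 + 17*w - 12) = w - 3/2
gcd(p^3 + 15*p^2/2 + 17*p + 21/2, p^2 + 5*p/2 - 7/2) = p + 7/2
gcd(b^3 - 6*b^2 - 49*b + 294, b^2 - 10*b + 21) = b - 7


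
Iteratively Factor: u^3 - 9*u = (u)*(u^2 - 9) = u*(u - 3)*(u + 3)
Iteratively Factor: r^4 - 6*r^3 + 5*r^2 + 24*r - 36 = (r + 2)*(r^3 - 8*r^2 + 21*r - 18) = (r - 2)*(r + 2)*(r^2 - 6*r + 9) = (r - 3)*(r - 2)*(r + 2)*(r - 3)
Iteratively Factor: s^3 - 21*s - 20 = (s - 5)*(s^2 + 5*s + 4) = (s - 5)*(s + 4)*(s + 1)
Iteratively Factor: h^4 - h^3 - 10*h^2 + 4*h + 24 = (h + 2)*(h^3 - 3*h^2 - 4*h + 12) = (h - 3)*(h + 2)*(h^2 - 4) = (h - 3)*(h - 2)*(h + 2)*(h + 2)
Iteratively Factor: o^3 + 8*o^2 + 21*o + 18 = (o + 3)*(o^2 + 5*o + 6) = (o + 2)*(o + 3)*(o + 3)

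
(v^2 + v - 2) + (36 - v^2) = v + 34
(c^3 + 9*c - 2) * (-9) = -9*c^3 - 81*c + 18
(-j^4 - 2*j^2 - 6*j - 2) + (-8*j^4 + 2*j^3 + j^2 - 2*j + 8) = -9*j^4 + 2*j^3 - j^2 - 8*j + 6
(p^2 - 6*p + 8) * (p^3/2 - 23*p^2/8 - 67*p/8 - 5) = p^5/2 - 47*p^4/8 + 103*p^3/8 + 89*p^2/4 - 37*p - 40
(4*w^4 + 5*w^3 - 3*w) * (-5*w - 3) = -20*w^5 - 37*w^4 - 15*w^3 + 15*w^2 + 9*w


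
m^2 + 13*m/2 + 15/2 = (m + 3/2)*(m + 5)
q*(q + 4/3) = q^2 + 4*q/3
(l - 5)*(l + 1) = l^2 - 4*l - 5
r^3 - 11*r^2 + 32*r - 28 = (r - 7)*(r - 2)^2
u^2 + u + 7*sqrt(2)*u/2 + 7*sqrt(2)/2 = (u + 1)*(u + 7*sqrt(2)/2)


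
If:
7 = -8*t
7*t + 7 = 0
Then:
No Solution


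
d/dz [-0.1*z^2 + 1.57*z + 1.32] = 1.57 - 0.2*z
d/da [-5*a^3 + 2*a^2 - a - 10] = -15*a^2 + 4*a - 1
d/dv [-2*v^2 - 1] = -4*v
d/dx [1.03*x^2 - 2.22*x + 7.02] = 2.06*x - 2.22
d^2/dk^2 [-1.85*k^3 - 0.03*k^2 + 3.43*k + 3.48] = -11.1*k - 0.06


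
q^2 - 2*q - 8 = (q - 4)*(q + 2)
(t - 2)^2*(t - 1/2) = t^3 - 9*t^2/2 + 6*t - 2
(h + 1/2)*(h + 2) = h^2 + 5*h/2 + 1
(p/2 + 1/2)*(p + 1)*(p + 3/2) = p^3/2 + 7*p^2/4 + 2*p + 3/4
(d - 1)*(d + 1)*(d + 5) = d^3 + 5*d^2 - d - 5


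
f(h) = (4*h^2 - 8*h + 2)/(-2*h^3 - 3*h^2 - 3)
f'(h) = (8*h - 8)/(-2*h^3 - 3*h^2 - 3) + (6*h^2 + 6*h)*(4*h^2 - 8*h + 2)/(-2*h^3 - 3*h^2 - 3)^2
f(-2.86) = 2.99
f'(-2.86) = 3.36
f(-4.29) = 1.10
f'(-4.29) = 0.51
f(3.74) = -0.19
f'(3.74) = -0.01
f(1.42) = 0.09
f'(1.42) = -0.35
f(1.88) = -0.04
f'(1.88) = -0.21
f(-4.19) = 1.16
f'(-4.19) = 0.56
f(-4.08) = 1.22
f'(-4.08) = 0.62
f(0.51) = 0.26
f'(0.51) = 0.68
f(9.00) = -0.15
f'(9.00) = 0.01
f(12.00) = -0.12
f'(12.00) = 0.01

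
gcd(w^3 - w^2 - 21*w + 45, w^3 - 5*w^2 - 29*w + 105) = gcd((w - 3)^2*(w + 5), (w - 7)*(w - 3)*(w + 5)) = w^2 + 2*w - 15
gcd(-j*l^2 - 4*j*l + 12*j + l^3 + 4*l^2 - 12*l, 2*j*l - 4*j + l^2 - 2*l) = l - 2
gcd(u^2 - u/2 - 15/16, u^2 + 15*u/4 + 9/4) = u + 3/4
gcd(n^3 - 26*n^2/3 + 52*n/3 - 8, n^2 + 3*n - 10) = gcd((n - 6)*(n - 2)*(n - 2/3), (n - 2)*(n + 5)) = n - 2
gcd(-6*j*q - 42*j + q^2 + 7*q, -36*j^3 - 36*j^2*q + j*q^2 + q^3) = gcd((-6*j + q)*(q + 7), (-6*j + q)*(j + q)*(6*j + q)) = -6*j + q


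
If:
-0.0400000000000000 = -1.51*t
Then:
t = 0.03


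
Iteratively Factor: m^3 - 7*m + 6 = (m + 3)*(m^2 - 3*m + 2) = (m - 1)*(m + 3)*(m - 2)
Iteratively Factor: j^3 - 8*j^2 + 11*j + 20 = (j - 4)*(j^2 - 4*j - 5) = (j - 5)*(j - 4)*(j + 1)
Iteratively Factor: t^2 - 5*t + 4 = (t - 1)*(t - 4)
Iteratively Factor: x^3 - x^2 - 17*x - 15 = (x + 3)*(x^2 - 4*x - 5) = (x + 1)*(x + 3)*(x - 5)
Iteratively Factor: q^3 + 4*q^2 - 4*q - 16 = (q + 2)*(q^2 + 2*q - 8) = (q + 2)*(q + 4)*(q - 2)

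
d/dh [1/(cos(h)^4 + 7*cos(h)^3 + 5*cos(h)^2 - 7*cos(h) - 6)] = (-4 + 17*cos(h)/sin(h)^2 - 3/sin(h)^2)/((cos(h) + 1)*(cos(h) + 6)^2*sin(h))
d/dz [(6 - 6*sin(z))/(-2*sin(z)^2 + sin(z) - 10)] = 6*(4*sin(z) + cos(2*z) + 8)*cos(z)/(-sin(z) - cos(2*z) + 11)^2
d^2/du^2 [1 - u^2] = -2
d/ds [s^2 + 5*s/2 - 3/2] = 2*s + 5/2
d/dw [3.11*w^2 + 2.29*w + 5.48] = 6.22*w + 2.29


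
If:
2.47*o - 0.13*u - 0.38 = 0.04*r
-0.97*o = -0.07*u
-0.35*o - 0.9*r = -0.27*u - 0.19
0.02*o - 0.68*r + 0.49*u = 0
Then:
No Solution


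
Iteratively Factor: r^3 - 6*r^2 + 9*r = (r)*(r^2 - 6*r + 9) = r*(r - 3)*(r - 3)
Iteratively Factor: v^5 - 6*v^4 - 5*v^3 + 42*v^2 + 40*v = (v - 4)*(v^4 - 2*v^3 - 13*v^2 - 10*v) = (v - 4)*(v + 1)*(v^3 - 3*v^2 - 10*v) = v*(v - 4)*(v + 1)*(v^2 - 3*v - 10) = v*(v - 5)*(v - 4)*(v + 1)*(v + 2)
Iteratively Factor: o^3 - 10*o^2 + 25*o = (o - 5)*(o^2 - 5*o) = (o - 5)^2*(o)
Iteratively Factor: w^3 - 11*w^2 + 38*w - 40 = (w - 5)*(w^2 - 6*w + 8) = (w - 5)*(w - 2)*(w - 4)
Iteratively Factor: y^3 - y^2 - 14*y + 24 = (y + 4)*(y^2 - 5*y + 6) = (y - 2)*(y + 4)*(y - 3)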